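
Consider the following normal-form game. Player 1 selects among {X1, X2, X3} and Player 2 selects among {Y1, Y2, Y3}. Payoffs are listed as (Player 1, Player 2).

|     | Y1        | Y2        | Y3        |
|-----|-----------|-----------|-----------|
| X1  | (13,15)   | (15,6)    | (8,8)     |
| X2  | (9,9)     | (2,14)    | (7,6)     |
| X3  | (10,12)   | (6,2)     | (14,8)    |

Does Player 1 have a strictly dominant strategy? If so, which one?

None

Check whether one of Player 1's strategies beats all alternatives regardless of what the opponent does.
X1 is not dominant: against Y3, X3 gives 14 > 8.
X2 is not dominant: against Y1, X1 gives 13 > 9.
X3 is not dominant: against Y1, X1 gives 13 > 10.
No single strategy is best against every opponent action.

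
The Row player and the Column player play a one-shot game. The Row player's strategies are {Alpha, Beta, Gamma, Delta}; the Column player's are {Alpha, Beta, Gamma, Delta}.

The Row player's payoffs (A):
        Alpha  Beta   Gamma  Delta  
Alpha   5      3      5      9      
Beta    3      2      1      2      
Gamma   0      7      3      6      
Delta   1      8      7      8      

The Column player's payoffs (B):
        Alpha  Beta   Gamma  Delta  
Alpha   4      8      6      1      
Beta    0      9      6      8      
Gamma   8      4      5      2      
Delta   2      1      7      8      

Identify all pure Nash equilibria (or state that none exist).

Find each player's best response to every opponent strategy; NE are the intersections.
The Row player's best responses — vs Alpha: Alpha (payoff 5); vs Beta: Delta (payoff 8); vs Gamma: Delta (payoff 7); vs Delta: Alpha (payoff 9).
The Column player's best responses — vs Alpha: Beta (payoff 8); vs Beta: Beta (payoff 9); vs Gamma: Alpha (payoff 8); vs Delta: Delta (payoff 8).
No cell has both players best-responding. For instance, the Row player's best reply to Alpha is Alpha, but against Alpha the Column player prefers Beta over Alpha.

None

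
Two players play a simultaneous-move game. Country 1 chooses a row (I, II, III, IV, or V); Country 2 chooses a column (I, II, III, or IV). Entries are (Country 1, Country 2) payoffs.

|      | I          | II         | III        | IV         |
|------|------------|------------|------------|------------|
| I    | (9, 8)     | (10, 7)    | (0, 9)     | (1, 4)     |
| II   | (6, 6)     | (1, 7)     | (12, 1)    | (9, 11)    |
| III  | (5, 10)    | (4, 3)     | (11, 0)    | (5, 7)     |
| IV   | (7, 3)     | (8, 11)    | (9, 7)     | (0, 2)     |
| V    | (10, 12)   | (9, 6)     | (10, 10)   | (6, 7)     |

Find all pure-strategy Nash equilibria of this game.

A profile is a Nash equilibrium when each player is best-responding to the other.
Country 1's best responses — vs I: V (payoff 10); vs II: I (payoff 10); vs III: II (payoff 12); vs IV: II (payoff 9).
Country 2's best responses — vs I: III (payoff 9); vs II: IV (payoff 11); vs III: I (payoff 10); vs IV: II (payoff 11); vs V: I (payoff 12).
Mutual best responses occur at (II, IV) and (V, I); at each, neither player gains by switching.

(II, IV) and (V, I)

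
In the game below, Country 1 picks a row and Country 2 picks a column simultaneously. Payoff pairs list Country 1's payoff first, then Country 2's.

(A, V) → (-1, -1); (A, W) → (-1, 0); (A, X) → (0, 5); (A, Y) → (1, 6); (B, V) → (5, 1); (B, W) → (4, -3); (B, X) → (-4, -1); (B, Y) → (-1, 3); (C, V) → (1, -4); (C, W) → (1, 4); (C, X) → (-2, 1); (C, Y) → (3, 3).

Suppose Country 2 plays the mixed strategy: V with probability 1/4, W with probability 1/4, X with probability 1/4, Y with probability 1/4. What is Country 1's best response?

B

Country 1's best reply maximizes expected payoff against the mix.
A: (1/4)·(-1) + (1/4)·(-1) + (1/4)·0 + (1/4)·1 = -1/4
B: (1/4)·5 + (1/4)·4 + (1/4)·(-4) + (1/4)·(-1) = 1
C: (1/4)·1 + (1/4)·1 + (1/4)·(-2) + (1/4)·3 = 3/4
Highest expected payoff is 1, from B.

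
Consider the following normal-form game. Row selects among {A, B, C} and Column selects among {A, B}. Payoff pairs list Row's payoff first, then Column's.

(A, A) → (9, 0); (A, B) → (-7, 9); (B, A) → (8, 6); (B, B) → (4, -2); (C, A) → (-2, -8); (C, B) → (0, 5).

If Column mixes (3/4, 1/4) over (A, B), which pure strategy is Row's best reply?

Row's best reply maximizes expected payoff against the mix.
A: (3/4)·9 + (1/4)·(-7) = 5
B: (3/4)·8 + (1/4)·4 = 7
C: (3/4)·(-2) + (1/4)·0 = -3/2
Highest expected payoff is 7, from B.

B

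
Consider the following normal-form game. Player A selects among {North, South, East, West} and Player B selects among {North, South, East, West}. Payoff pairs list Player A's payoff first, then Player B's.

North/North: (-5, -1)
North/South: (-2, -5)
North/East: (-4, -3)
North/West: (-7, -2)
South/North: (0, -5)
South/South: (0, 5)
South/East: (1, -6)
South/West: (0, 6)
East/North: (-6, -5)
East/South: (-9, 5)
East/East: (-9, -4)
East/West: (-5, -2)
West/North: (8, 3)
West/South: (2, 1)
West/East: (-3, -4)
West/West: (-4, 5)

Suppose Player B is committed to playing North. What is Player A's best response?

With Player B fixed at North, Player A's payoffs are: North → -5, South → 0, East → -6, West → 8.
The maximum is 8, achieved by West.

West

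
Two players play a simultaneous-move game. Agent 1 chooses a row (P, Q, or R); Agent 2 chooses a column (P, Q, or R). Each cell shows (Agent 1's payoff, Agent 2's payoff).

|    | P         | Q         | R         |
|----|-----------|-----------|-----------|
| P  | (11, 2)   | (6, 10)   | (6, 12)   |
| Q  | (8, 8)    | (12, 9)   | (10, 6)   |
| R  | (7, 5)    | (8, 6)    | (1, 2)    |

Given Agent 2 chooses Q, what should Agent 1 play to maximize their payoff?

With Agent 2 fixed at Q, Agent 1's payoffs are: P → 6, Q → 12, R → 8.
The maximum is 12, achieved by Q.

Q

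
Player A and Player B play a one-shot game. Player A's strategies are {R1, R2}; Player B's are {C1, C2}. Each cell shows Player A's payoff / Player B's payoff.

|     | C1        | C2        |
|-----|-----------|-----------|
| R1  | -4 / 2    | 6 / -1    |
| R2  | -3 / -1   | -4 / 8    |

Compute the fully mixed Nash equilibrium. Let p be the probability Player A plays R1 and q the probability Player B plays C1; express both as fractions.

Each player's mixing probability is pinned down by making the *other* player indifferent.
Player B indifferent between C1 and C2: p·2 + (1−p)·(-1) = p·(-1) + (1−p)·8 ⟹ (-1) + 3p = 8 + (-9)p ⟹ p = 3/4.
Player A indifferent between R1 and R2: q·(-4) + (1−q)·6 = q·(-3) + (1−q)·(-4) ⟹ 6 + (-10)q = (-4) + 1q ⟹ q = 10/11.

p = 3/4, q = 10/11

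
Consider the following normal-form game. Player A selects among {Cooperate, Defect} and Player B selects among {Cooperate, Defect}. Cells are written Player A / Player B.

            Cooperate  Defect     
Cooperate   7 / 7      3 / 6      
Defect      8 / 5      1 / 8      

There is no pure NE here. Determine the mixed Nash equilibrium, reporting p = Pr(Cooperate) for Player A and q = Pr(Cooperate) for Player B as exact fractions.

In a mixed NE each player is indifferent between their pure strategies, so the opponent's mix sets the indifference.
Player B indifferent between Cooperate and Defect: p·7 + (1−p)·5 = p·6 + (1−p)·8 ⟹ 5 + 2p = 8 + (-2)p ⟹ p = 3/4.
Player A indifferent between Cooperate and Defect: q·7 + (1−q)·3 = q·8 + (1−q)·1 ⟹ 3 + 4q = 1 + 7q ⟹ q = 2/3.

p = 3/4, q = 2/3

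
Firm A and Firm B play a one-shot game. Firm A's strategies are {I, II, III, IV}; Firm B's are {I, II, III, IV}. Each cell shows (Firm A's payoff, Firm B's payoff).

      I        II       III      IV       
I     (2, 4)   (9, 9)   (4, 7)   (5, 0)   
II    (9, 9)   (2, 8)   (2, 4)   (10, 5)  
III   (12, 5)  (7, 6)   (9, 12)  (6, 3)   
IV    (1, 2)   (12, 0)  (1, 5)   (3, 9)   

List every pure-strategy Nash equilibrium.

(III, III)

Check mutual best responses: a cell is a NE iff neither player can gain by unilaterally deviating.
Firm A's best responses — vs I: III (payoff 12); vs II: IV (payoff 12); vs III: III (payoff 9); vs IV: II (payoff 10).
Firm B's best responses — vs I: II (payoff 9); vs II: I (payoff 9); vs III: III (payoff 12); vs IV: IV (payoff 9).
The only mutual best response is (III, III); neither player gains by switching there.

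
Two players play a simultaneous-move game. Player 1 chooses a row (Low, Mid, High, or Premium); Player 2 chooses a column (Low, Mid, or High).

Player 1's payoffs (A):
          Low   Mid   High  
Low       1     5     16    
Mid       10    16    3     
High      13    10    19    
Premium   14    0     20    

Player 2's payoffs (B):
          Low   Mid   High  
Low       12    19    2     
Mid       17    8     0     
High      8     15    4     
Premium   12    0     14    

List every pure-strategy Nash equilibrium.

Check mutual best responses: a cell is a NE iff neither player can gain by unilaterally deviating.
Player 1's best responses — vs Low: Premium (payoff 14); vs Mid: Mid (payoff 16); vs High: Premium (payoff 20).
Player 2's best responses — vs Low: Mid (payoff 19); vs Mid: Low (payoff 17); vs High: Mid (payoff 15); vs Premium: High (payoff 14).
The only mutual best response is (Premium, High); neither player gains by switching there.

(Premium, High)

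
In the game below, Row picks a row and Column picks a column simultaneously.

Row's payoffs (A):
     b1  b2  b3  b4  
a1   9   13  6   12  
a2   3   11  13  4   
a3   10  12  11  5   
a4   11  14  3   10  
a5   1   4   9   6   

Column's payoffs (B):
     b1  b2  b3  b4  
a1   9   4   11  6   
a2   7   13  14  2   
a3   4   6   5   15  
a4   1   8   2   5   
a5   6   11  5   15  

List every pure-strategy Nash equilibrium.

Check mutual best responses: a cell is a NE iff neither player can gain by unilaterally deviating.
Row's best responses — vs b1: a4 (payoff 11); vs b2: a4 (payoff 14); vs b3: a2 (payoff 13); vs b4: a1 (payoff 12).
Column's best responses — vs a1: b3 (payoff 11); vs a2: b3 (payoff 14); vs a3: b4 (payoff 15); vs a4: b2 (payoff 8); vs a5: b4 (payoff 15).
Mutual best responses occur at (a2, b3) and (a4, b2); at each, neither player gains by switching.

(a2, b3) and (a4, b2)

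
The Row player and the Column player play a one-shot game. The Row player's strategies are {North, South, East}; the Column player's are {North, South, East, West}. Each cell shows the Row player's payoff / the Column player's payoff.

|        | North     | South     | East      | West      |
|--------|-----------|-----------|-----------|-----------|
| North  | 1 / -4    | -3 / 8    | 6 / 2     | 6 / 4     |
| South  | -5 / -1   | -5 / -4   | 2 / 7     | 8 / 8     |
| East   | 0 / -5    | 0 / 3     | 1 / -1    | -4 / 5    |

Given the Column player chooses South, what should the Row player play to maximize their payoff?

East

With the Column player fixed at South, the Row player's payoffs are: North → -3, South → -5, East → 0.
The maximum is 0, achieved by East.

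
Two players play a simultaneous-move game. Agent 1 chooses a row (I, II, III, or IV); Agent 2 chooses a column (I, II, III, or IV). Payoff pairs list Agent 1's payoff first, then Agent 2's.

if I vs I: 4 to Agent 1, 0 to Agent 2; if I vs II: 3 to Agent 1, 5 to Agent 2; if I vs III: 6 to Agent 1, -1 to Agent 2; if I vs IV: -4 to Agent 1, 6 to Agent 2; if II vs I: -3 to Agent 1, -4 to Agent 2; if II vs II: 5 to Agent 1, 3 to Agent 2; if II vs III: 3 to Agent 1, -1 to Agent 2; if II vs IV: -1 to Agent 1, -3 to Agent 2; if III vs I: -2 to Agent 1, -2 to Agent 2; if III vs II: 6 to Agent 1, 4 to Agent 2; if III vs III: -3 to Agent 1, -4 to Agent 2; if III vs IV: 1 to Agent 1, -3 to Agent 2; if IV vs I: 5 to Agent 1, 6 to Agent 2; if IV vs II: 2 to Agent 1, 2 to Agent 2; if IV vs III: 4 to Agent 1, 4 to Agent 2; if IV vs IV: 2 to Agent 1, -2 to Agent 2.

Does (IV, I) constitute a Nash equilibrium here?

Yes

Holding Agent 2 at I: Agent 1 gets 5 from IV, versus 4 from I, -3 from II, -2 from III. No profitable deviation for Agent 1.
Holding Agent 1 at IV: Agent 2 gets 6 from I, versus 2 from II, 4 from III, -2 from IV. No profitable deviation for Agent 2 either.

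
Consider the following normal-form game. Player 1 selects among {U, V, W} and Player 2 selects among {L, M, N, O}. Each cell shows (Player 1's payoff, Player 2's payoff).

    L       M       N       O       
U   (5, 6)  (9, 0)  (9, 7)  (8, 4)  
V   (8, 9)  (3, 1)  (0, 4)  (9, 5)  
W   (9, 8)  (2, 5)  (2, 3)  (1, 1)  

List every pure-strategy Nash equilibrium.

(U, N) and (W, L)

Find each player's best response to every opponent strategy; NE are the intersections.
Player 1's best responses — vs L: W (payoff 9); vs M: U (payoff 9); vs N: U (payoff 9); vs O: V (payoff 9).
Player 2's best responses — vs U: N (payoff 7); vs V: L (payoff 9); vs W: L (payoff 8).
Mutual best responses occur at (U, N) and (W, L); at each, neither player gains by switching.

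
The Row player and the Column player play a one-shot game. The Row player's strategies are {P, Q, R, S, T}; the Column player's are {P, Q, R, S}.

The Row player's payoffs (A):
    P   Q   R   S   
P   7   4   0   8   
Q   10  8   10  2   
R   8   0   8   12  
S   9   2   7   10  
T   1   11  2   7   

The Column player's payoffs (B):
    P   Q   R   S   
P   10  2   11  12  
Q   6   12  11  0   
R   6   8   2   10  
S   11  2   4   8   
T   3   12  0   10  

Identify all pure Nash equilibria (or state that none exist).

A profile is a Nash equilibrium when each player is best-responding to the other.
The Row player's best responses — vs P: Q (payoff 10); vs Q: T (payoff 11); vs R: Q (payoff 10); vs S: R (payoff 12).
The Column player's best responses — vs P: S (payoff 12); vs Q: Q (payoff 12); vs R: S (payoff 10); vs S: P (payoff 11); vs T: Q (payoff 12).
Mutual best responses occur at (R, S) and (T, Q); at each, neither player gains by switching.

(R, S) and (T, Q)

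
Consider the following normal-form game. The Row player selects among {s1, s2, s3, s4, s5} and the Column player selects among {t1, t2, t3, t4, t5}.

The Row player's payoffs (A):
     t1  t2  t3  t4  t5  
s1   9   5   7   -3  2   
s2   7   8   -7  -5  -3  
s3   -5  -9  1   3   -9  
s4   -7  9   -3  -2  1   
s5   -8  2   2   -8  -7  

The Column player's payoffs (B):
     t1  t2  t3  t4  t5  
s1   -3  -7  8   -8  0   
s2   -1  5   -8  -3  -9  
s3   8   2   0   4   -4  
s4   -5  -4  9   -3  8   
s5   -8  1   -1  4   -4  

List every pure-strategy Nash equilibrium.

(s1, t3)

Find each player's best response to every opponent strategy; NE are the intersections.
The Row player's best responses — vs t1: s1 (payoff 9); vs t2: s4 (payoff 9); vs t3: s1 (payoff 7); vs t4: s3 (payoff 3); vs t5: s1 (payoff 2).
The Column player's best responses — vs s1: t3 (payoff 8); vs s2: t2 (payoff 5); vs s3: t1 (payoff 8); vs s4: t3 (payoff 9); vs s5: t4 (payoff 4).
The only mutual best response is (s1, t3); neither player gains by switching there.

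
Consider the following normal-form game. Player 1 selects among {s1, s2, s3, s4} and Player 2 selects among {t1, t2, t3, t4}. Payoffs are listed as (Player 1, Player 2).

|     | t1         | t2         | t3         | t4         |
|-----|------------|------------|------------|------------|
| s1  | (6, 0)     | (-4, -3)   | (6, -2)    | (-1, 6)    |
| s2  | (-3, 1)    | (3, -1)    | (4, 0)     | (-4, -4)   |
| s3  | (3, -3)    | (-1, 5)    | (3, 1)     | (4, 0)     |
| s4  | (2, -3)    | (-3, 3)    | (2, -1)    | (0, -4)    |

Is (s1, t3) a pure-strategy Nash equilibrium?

Holding Player 2 at t3: Player 1 gets 6 from s1, versus 4 from s2, 3 from s3, 2 from s4. No profitable deviation for Player 1.
Holding Player 1 at s1: Player 2 gets -2 from t3 but could get 6 by switching to t4. Player 2 has a profitable deviation.

No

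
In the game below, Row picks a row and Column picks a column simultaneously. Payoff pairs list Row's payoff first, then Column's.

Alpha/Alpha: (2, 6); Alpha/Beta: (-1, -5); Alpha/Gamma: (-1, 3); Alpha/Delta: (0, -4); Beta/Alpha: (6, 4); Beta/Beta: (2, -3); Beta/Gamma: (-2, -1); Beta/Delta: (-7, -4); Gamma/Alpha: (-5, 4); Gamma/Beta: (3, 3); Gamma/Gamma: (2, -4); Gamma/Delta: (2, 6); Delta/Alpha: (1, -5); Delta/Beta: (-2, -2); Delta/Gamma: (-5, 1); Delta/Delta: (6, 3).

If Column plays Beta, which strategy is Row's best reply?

Gamma

With Column fixed at Beta, Row's payoffs are: Alpha → -1, Beta → 2, Gamma → 3, Delta → -2.
The maximum is 3, achieved by Gamma.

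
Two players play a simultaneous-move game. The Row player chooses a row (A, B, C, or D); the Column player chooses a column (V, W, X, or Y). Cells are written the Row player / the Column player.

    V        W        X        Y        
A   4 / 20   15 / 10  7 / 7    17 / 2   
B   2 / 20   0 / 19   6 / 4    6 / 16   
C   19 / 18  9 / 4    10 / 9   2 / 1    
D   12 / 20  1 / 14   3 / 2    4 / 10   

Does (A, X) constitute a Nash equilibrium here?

No

Holding the Column player at X: the Row player gets 7 from A but could get 10 by switching to C. The Row player has a profitable deviation.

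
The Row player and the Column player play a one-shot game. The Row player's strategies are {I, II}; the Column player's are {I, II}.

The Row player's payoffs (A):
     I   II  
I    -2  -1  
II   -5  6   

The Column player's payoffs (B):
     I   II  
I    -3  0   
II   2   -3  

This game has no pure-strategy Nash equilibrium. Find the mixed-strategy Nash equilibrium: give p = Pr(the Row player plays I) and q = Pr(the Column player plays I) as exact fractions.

p = 5/8, q = 7/10

Each player's mixing probability is pinned down by making the *other* player indifferent.
The Column player indifferent between I and II: p·(-3) + (1−p)·2 = p·0 + (1−p)·(-3) ⟹ 2 + (-5)p = (-3) + 3p ⟹ p = 5/8.
The Row player indifferent between I and II: q·(-2) + (1−q)·(-1) = q·(-5) + (1−q)·6 ⟹ (-1) + (-1)q = 6 + (-11)q ⟹ q = 7/10.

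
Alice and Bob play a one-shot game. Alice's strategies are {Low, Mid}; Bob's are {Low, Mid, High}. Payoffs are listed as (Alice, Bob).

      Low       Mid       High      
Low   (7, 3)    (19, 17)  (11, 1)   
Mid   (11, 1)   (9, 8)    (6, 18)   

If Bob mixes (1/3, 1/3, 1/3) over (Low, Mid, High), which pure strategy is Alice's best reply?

Low

Compute Alice's expected payoff from each pure strategy against the given mix.
Low: (1/3)·7 + (1/3)·19 + (1/3)·11 = 37/3
Mid: (1/3)·11 + (1/3)·9 + (1/3)·6 = 26/3
Highest expected payoff is 37/3, from Low.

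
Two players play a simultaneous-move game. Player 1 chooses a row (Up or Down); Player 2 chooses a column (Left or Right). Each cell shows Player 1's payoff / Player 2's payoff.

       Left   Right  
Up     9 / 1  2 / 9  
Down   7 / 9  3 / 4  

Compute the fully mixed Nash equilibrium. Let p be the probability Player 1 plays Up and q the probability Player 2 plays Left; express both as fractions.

In a mixed NE each player is indifferent between their pure strategies, so the opponent's mix sets the indifference.
Player 2 indifferent between Left and Right: p·1 + (1−p)·9 = p·9 + (1−p)·4 ⟹ 9 + (-8)p = 4 + 5p ⟹ p = 5/13.
Player 1 indifferent between Up and Down: q·9 + (1−q)·2 = q·7 + (1−q)·3 ⟹ 2 + 7q = 3 + 4q ⟹ q = 1/3.

p = 5/13, q = 1/3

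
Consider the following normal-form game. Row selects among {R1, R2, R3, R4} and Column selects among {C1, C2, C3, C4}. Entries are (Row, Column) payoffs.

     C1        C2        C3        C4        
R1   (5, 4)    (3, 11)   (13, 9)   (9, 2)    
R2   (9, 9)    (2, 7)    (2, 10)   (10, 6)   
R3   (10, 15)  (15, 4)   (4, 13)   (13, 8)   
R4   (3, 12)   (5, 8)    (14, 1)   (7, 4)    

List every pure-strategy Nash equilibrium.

Check mutual best responses: a cell is a NE iff neither player can gain by unilaterally deviating.
Row's best responses — vs C1: R3 (payoff 10); vs C2: R3 (payoff 15); vs C3: R4 (payoff 14); vs C4: R3 (payoff 13).
Column's best responses — vs R1: C2 (payoff 11); vs R2: C3 (payoff 10); vs R3: C1 (payoff 15); vs R4: C1 (payoff 12).
The only mutual best response is (R3, C1); neither player gains by switching there.

(R3, C1)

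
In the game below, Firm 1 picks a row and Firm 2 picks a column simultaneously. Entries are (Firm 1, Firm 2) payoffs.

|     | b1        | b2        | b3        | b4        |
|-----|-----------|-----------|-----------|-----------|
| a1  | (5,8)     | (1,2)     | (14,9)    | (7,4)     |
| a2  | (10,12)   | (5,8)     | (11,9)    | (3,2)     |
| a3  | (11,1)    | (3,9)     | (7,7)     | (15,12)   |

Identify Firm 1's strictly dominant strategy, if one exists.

No strictly dominant strategy

Check whether one of Firm 1's strategies beats all alternatives regardless of what the opponent does.
a1 is not dominant: against b1, a2 gives 10 > 5.
a2 is not dominant: against b1, a3 gives 11 > 10.
a3 is not dominant: against b2, a2 gives 5 > 3.
No single strategy is best against every opponent action.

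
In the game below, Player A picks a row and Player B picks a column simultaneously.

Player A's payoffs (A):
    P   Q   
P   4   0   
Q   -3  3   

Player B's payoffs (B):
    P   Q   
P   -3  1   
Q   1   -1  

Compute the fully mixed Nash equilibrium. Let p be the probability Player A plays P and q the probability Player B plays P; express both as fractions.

In a mixed NE each player is indifferent between their pure strategies, so the opponent's mix sets the indifference.
Player B indifferent between P and Q: p·(-3) + (1−p)·1 = p·1 + (1−p)·(-1) ⟹ 1 + (-4)p = (-1) + 2p ⟹ p = 1/3.
Player A indifferent between P and Q: q·4 + (1−q)·0 = q·(-3) + (1−q)·3 ⟹ 0 + 4q = 3 + (-6)q ⟹ q = 3/10.

p = 1/3, q = 3/10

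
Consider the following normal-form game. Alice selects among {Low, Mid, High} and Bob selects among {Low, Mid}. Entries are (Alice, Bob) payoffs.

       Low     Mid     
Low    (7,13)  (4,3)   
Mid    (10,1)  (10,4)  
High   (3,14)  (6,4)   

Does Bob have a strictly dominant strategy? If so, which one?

A strategy is strictly dominant if it gives Bob a strictly higher payoff than every other strategy, against every choice by the opponent.
Low is not dominant: against Mid, Mid gives 4 > 1.
Mid is not dominant: against Low, Low gives 13 > 3.
No single strategy is best against every opponent action.

None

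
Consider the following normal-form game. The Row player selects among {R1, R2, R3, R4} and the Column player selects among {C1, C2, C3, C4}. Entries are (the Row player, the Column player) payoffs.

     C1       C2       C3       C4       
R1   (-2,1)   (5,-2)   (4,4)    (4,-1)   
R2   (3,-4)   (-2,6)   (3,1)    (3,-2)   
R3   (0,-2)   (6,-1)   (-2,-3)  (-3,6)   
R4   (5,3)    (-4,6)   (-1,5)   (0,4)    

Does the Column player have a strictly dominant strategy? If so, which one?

No strictly dominant strategy

Check whether one of the Column player's strategies beats all alternatives regardless of what the opponent does.
C1 is not dominant: against R1, C3 gives 4 > 1.
C2 is not dominant: against R1, C1 gives 1 > -2.
C3 is not dominant: against R2, C2 gives 6 > 1.
C4 is not dominant: against R1, C1 gives 1 > -1.
No single strategy is best against every opponent action.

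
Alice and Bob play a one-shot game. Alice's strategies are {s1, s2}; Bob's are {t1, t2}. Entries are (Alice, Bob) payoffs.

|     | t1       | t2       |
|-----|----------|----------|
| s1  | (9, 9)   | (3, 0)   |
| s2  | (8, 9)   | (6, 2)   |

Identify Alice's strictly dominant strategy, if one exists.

A strategy is strictly dominant if it gives Alice a strictly higher payoff than every other strategy, against every choice by the opponent.
s1 is not dominant: against t2, s2 gives 6 > 3.
s2 is not dominant: against t1, s1 gives 9 > 8.
No single strategy is best against every opponent action.

None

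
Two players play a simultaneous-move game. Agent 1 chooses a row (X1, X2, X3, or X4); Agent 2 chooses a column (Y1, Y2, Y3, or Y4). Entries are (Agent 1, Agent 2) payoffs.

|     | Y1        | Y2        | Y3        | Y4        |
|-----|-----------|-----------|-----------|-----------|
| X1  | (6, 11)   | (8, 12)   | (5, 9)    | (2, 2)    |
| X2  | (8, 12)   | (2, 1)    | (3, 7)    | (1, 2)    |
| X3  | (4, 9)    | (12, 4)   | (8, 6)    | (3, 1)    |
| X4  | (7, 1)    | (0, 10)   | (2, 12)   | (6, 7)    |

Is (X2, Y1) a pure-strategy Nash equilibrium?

Holding Agent 2 at Y1: Agent 1 gets 8 from X2, versus 6 from X1, 4 from X3, 7 from X4. No profitable deviation for Agent 1.
Holding Agent 1 at X2: Agent 2 gets 12 from Y1, versus 1 from Y2, 7 from Y3, 2 from Y4. No profitable deviation for Agent 2 either.

Yes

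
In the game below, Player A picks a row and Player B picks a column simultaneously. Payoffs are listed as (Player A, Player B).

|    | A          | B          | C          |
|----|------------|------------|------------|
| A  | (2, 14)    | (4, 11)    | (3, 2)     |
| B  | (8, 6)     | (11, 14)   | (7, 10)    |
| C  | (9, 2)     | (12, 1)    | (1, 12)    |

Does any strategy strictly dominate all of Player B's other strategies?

No strictly dominant strategy

A strategy is strictly dominant if it gives Player B a strictly higher payoff than every other strategy, against every choice by the opponent.
A is not dominant: against B, B gives 14 > 6.
B is not dominant: against A, A gives 14 > 11.
C is not dominant: against A, A gives 14 > 2.
No single strategy is best against every opponent action.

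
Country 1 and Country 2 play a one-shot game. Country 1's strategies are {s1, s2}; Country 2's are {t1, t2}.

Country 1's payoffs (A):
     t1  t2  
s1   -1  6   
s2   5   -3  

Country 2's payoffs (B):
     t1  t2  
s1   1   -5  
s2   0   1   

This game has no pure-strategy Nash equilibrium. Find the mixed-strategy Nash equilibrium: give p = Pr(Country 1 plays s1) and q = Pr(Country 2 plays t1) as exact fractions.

p = 1/7, q = 3/5

Each player's mixing probability is pinned down by making the *other* player indifferent.
Country 2 indifferent between t1 and t2: p·1 + (1−p)·0 = p·(-5) + (1−p)·1 ⟹ 0 + 1p = 1 + (-6)p ⟹ p = 1/7.
Country 1 indifferent between s1 and s2: q·(-1) + (1−q)·6 = q·5 + (1−q)·(-3) ⟹ 6 + (-7)q = (-3) + 8q ⟹ q = 3/5.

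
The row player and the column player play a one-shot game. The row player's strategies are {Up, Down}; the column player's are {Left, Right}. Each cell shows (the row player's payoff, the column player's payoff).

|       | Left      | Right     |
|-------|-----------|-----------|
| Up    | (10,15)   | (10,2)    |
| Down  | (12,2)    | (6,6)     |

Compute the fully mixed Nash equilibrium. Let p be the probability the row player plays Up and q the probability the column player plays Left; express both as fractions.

In a mixed NE each player is indifferent between their pure strategies, so the opponent's mix sets the indifference.
The column player indifferent between Left and Right: p·15 + (1−p)·2 = p·2 + (1−p)·6 ⟹ 2 + 13p = 6 + (-4)p ⟹ p = 4/17.
The row player indifferent between Up and Down: q·10 + (1−q)·10 = q·12 + (1−q)·6 ⟹ 10 + 0q = 6 + 6q ⟹ q = 2/3.

p = 4/17, q = 2/3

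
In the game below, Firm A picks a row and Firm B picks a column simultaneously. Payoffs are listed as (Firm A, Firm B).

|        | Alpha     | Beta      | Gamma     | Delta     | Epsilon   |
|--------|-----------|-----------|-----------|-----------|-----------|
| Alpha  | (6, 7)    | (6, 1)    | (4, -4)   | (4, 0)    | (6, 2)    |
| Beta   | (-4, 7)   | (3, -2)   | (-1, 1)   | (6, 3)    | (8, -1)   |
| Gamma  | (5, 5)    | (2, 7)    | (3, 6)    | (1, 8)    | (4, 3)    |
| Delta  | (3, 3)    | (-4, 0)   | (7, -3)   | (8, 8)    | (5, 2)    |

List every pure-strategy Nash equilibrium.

Check mutual best responses: a cell is a NE iff neither player can gain by unilaterally deviating.
Firm A's best responses — vs Alpha: Alpha (payoff 6); vs Beta: Alpha (payoff 6); vs Gamma: Delta (payoff 7); vs Delta: Delta (payoff 8); vs Epsilon: Beta (payoff 8).
Firm B's best responses — vs Alpha: Alpha (payoff 7); vs Beta: Alpha (payoff 7); vs Gamma: Delta (payoff 8); vs Delta: Delta (payoff 8).
Mutual best responses occur at (Alpha, Alpha) and (Delta, Delta); at each, neither player gains by switching.

(Alpha, Alpha) and (Delta, Delta)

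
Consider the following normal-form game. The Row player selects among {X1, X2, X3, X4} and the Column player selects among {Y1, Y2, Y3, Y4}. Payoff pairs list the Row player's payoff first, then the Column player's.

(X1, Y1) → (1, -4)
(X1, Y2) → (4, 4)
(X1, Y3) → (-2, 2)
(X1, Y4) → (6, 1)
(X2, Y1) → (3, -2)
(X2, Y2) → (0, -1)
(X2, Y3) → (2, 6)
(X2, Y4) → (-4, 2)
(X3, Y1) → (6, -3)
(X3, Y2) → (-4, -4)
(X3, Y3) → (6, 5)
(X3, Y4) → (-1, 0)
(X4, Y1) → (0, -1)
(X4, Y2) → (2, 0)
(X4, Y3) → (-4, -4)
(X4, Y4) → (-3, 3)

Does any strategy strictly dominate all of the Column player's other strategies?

A strategy is strictly dominant if it gives the Column player a strictly higher payoff than every other strategy, against every choice by the opponent.
Y1 is not dominant: against X1, Y2 gives 4 > -4.
Y2 is not dominant: against X2, Y3 gives 6 > -1.
Y3 is not dominant: against X1, Y2 gives 4 > 2.
Y4 is not dominant: against X1, Y2 gives 4 > 1.
No single strategy is best against every opponent action.

None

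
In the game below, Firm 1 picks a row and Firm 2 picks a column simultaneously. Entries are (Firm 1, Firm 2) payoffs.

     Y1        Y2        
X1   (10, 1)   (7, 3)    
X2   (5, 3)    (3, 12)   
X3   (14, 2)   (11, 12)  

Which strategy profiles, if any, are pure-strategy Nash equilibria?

A profile is a Nash equilibrium when each player is best-responding to the other.
Firm 1's best responses — vs Y1: X3 (payoff 14); vs Y2: X3 (payoff 11).
Firm 2's best responses — vs X1: Y2 (payoff 3); vs X2: Y2 (payoff 12); vs X3: Y2 (payoff 12).
The only mutual best response is (X3, Y2); neither player gains by switching there.

(X3, Y2)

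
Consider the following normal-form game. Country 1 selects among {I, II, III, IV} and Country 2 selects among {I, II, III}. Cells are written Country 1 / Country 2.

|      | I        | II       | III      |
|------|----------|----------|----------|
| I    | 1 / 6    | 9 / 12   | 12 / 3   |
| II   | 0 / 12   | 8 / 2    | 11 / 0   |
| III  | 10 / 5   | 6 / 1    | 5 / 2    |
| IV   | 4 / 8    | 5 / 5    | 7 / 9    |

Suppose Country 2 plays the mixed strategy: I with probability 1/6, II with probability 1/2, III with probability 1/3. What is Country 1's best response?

I

Country 1's best reply maximizes expected payoff against the mix.
I: (1/6)·1 + (1/2)·9 + (1/3)·12 = 26/3
II: (1/6)·0 + (1/2)·8 + (1/3)·11 = 23/3
III: (1/6)·10 + (1/2)·6 + (1/3)·5 = 19/3
IV: (1/6)·4 + (1/2)·5 + (1/3)·7 = 11/2
Highest expected payoff is 26/3, from I.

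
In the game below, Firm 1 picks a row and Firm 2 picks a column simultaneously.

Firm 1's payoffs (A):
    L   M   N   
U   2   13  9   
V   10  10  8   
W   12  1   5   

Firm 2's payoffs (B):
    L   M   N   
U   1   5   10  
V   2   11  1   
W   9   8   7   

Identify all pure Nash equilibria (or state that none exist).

Check mutual best responses: a cell is a NE iff neither player can gain by unilaterally deviating.
Firm 1's best responses — vs L: W (payoff 12); vs M: U (payoff 13); vs N: U (payoff 9).
Firm 2's best responses — vs U: N (payoff 10); vs V: M (payoff 11); vs W: L (payoff 9).
Mutual best responses occur at (U, N) and (W, L); at each, neither player gains by switching.

(U, N) and (W, L)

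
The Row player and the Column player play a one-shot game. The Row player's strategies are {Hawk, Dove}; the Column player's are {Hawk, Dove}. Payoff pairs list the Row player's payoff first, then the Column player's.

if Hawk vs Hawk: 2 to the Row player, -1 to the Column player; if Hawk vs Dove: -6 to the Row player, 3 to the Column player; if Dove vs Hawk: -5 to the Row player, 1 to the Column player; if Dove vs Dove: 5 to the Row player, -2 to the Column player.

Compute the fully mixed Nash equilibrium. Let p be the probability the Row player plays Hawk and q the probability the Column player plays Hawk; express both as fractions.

p = 3/7, q = 11/18

In a mixed NE each player is indifferent between their pure strategies, so the opponent's mix sets the indifference.
The Column player indifferent between Hawk and Dove: p·(-1) + (1−p)·1 = p·3 + (1−p)·(-2) ⟹ 1 + (-2)p = (-2) + 5p ⟹ p = 3/7.
The Row player indifferent between Hawk and Dove: q·2 + (1−q)·(-6) = q·(-5) + (1−q)·5 ⟹ (-6) + 8q = 5 + (-10)q ⟹ q = 11/18.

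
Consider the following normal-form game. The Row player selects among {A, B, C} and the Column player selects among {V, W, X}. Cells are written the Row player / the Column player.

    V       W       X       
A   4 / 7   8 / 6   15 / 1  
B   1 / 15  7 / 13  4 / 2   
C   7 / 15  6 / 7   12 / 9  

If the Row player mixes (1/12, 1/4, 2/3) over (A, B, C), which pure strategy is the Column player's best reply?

The Column player's best reply maximizes expected payoff against the mix.
V: (1/12)·7 + (1/4)·15 + (2/3)·15 = 43/3
W: (1/12)·6 + (1/4)·13 + (2/3)·7 = 101/12
X: (1/12)·1 + (1/4)·2 + (2/3)·9 = 79/12
Highest expected payoff is 43/3, from V.

V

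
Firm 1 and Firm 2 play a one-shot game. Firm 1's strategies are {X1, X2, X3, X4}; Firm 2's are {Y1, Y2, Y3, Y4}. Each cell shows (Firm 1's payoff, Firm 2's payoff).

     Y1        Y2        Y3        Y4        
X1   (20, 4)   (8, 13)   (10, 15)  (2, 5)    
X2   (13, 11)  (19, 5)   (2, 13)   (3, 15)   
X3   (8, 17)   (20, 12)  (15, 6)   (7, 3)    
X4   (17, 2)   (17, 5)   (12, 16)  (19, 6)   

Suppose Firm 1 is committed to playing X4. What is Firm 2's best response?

Y3

With Firm 1 fixed at X4, Firm 2's payoffs are: Y1 → 2, Y2 → 5, Y3 → 16, Y4 → 6.
The maximum is 16, achieved by Y3.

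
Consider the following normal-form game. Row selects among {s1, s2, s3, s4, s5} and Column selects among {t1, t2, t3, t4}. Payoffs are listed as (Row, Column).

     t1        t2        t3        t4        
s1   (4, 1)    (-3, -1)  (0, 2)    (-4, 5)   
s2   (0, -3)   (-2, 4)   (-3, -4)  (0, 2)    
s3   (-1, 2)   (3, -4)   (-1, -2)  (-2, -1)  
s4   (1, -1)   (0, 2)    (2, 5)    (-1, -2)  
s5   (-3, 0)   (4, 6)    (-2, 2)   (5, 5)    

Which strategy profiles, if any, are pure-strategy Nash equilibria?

(s4, t3) and (s5, t2)

A profile is a Nash equilibrium when each player is best-responding to the other.
Row's best responses — vs t1: s1 (payoff 4); vs t2: s5 (payoff 4); vs t3: s4 (payoff 2); vs t4: s5 (payoff 5).
Column's best responses — vs s1: t4 (payoff 5); vs s2: t2 (payoff 4); vs s3: t1 (payoff 2); vs s4: t3 (payoff 5); vs s5: t2 (payoff 6).
Mutual best responses occur at (s4, t3) and (s5, t2); at each, neither player gains by switching.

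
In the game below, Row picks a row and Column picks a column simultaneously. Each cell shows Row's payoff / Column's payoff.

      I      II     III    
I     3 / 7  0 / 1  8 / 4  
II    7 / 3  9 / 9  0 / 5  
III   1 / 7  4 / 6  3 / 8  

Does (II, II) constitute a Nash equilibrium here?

Holding Column at II: Row gets 9 from II, versus 0 from I, 4 from III. No profitable deviation for Row.
Holding Row at II: Column gets 9 from II, versus 3 from I, 5 from III. No profitable deviation for Column either.

Yes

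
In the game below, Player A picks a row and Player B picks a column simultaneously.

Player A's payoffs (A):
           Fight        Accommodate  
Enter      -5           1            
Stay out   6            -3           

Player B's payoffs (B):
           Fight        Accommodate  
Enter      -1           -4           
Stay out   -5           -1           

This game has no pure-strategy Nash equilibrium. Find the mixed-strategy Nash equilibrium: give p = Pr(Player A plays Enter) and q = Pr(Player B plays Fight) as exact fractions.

p = 4/7, q = 4/15

Each player's mixing probability is pinned down by making the *other* player indifferent.
Player B indifferent between Fight and Accommodate: p·(-1) + (1−p)·(-5) = p·(-4) + (1−p)·(-1) ⟹ (-5) + 4p = (-1) + (-3)p ⟹ p = 4/7.
Player A indifferent between Enter and Stay out: q·(-5) + (1−q)·1 = q·6 + (1−q)·(-3) ⟹ 1 + (-6)q = (-3) + 9q ⟹ q = 4/15.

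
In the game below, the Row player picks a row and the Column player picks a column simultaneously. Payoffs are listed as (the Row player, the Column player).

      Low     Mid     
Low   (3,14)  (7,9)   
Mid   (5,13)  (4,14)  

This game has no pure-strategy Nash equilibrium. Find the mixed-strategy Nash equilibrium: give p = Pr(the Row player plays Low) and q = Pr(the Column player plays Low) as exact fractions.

p = 1/6, q = 3/5

In a mixed NE each player is indifferent between their pure strategies, so the opponent's mix sets the indifference.
The Column player indifferent between Low and Mid: p·14 + (1−p)·13 = p·9 + (1−p)·14 ⟹ 13 + 1p = 14 + (-5)p ⟹ p = 1/6.
The Row player indifferent between Low and Mid: q·3 + (1−q)·7 = q·5 + (1−q)·4 ⟹ 7 + (-4)q = 4 + 1q ⟹ q = 3/5.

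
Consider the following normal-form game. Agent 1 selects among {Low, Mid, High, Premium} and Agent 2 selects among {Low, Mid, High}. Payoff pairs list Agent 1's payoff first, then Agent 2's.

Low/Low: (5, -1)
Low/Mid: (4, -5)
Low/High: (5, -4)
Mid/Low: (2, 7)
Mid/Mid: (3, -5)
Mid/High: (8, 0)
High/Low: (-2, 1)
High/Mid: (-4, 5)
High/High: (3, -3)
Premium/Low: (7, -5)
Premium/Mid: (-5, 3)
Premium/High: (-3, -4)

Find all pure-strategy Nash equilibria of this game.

There is no pure-strategy Nash equilibrium

Find each player's best response to every opponent strategy; NE are the intersections.
Agent 1's best responses — vs Low: Premium (payoff 7); vs Mid: Low (payoff 4); vs High: Mid (payoff 8).
Agent 2's best responses — vs Low: Low (payoff -1); vs Mid: Low (payoff 7); vs High: Mid (payoff 5); vs Premium: Mid (payoff 3).
No cell has both players best-responding. For instance, Agent 1's best reply to High is Mid, but against Mid Agent 2 prefers Low over High.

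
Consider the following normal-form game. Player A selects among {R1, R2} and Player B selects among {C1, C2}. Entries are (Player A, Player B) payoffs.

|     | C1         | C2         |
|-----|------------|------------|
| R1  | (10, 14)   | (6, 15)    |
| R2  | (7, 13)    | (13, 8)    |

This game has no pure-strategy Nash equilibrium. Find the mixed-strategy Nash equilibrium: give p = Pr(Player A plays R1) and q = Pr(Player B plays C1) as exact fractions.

In a mixed NE each player is indifferent between their pure strategies, so the opponent's mix sets the indifference.
Player B indifferent between C1 and C2: p·14 + (1−p)·13 = p·15 + (1−p)·8 ⟹ 13 + 1p = 8 + 7p ⟹ p = 5/6.
Player A indifferent between R1 and R2: q·10 + (1−q)·6 = q·7 + (1−q)·13 ⟹ 6 + 4q = 13 + (-6)q ⟹ q = 7/10.

p = 5/6, q = 7/10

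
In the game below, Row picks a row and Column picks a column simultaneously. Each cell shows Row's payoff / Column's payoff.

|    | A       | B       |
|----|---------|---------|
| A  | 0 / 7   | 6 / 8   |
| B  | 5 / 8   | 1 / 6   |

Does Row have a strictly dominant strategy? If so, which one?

A strategy is strictly dominant if it gives Row a strictly higher payoff than every other strategy, against every choice by the opponent.
A is not dominant: against A, B gives 5 > 0.
B is not dominant: against B, A gives 6 > 1.
No single strategy is best against every opponent action.

None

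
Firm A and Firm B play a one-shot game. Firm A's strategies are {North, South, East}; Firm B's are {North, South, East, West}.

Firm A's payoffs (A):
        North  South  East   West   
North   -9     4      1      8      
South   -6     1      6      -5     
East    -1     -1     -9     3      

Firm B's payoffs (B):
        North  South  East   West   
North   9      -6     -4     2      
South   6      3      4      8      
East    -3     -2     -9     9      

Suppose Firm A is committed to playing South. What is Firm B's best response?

With Firm A fixed at South, Firm B's payoffs are: North → 6, South → 3, East → 4, West → 8.
The maximum is 8, achieved by West.

West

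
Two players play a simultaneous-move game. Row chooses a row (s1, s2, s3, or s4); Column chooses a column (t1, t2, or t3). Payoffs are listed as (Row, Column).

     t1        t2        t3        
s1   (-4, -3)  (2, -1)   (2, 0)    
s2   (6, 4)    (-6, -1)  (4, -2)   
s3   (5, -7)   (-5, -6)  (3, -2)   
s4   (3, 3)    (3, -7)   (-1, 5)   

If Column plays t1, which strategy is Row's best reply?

With Column fixed at t1, Row's payoffs are: s1 → -4, s2 → 6, s3 → 5, s4 → 3.
The maximum is 6, achieved by s2.

s2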